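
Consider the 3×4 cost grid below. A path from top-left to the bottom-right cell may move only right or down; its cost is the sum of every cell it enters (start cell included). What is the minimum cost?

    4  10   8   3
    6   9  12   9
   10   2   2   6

Best path: (0,0) → (1,0) → (1,1) → (2,1) → (2,2) → (2,3)
Cost: 4 + 6 + 9 + 2 + 2 + 6 = 29

29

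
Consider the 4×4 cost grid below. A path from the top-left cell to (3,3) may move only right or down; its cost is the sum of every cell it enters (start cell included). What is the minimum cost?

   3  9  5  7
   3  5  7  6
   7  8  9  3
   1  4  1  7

Path [0,0] → [1,0] → [2,0] → [3,0] → [3,1] → [3,2] → [3,3]: 3 + 3 + 7 + 1 + 4 + 1 + 7 = 26.
(Top row then right column would cost 40.)

26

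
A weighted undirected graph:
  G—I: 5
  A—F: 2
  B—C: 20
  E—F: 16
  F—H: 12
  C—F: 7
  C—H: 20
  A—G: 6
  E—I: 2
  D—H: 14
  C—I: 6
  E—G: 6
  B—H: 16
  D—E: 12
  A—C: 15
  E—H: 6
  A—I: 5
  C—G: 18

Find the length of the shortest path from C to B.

A few of the C→B routes:
C -> B: 20
C -> I -> E -> H -> B: 6 + 2 + 6 + 16 = 30
C -> F -> A -> I -> E -> H -> B: 7 + 2 + 5 + 2 + 6 + 16 = 38
C -> H -> B: 20 + 16 = 36
C -> F -> H -> B: 7 + 12 + 16 = 35
The minimum is 20.

20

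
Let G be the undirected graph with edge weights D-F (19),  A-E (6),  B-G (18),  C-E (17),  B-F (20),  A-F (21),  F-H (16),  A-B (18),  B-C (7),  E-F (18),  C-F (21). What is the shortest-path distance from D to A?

A few of the D→A routes:
D → F → C → E → A: 19 + 21 + 17 + 6 = 63
D → F → B → C → E → A: 19 + 20 + 7 + 17 + 6 = 69
D → F → B → A: 19 + 20 + 18 = 57
D → F → E → A: 19 + 18 + 6 = 43
D → F → C → B → A: 19 + 21 + 7 + 18 = 65
D → F → A: 19 + 21 = 40
Shortest: 40.

40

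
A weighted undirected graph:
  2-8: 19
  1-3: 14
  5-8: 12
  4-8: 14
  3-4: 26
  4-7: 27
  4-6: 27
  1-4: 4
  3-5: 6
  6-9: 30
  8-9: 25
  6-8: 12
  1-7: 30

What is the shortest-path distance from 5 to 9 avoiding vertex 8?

81

Routes from 5 to 9 avoiding 8:
5 → 3 → 4 → 6 → 9: 6 + 26 + 27 + 30 = 89
5 → 3 → 1 → 4 → 6 → 9: 6 + 14 + 4 + 27 + 30 = 81
5 → 3 → 1 → 7 → 4 → 6 → 9: 6 + 14 + 30 + 27 + 27 + 30 = 134
The minimum is 81.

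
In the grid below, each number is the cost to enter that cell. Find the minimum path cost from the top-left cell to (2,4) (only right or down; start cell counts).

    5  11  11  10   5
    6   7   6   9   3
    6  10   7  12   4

Take [0,0]→[1,0]→[1,1]→[1,2]→[1,3]→[1,4]→[2,4] for a total of 5 + 6 + 7 + 6 + 9 + 3 + 4 = 40.

40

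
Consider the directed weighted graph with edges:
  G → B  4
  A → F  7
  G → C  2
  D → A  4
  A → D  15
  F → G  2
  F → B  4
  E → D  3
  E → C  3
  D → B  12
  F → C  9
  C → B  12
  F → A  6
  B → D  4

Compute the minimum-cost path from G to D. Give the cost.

Routes from G to D:
G - B - D: 4 + 4 = 8
G - C - B - D: 2 + 12 + 4 = 18
Best route has total 8.

8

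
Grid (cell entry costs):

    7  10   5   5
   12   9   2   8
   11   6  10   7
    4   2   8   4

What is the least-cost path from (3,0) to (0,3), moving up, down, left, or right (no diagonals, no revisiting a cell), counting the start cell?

33

One optimal route is (3,0) → (3,1) → (2,1) → (1,1) → (1,2) → (0,2) → (0,3).
Its cost is 4 + 2 + 6 + 9 + 2 + 5 + 5 = 33.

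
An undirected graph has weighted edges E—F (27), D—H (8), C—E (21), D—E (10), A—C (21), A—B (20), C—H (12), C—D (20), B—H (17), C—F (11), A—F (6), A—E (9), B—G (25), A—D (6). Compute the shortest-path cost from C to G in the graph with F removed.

Comparing a few candidate routes:
C -> H -> B -> G: 12 + 17 + 25 = 54
C -> D -> H -> B -> G: 20 + 8 + 17 + 25 = 70
C -> A -> B -> G: 21 + 20 + 25 = 66
Shortest: 54.

54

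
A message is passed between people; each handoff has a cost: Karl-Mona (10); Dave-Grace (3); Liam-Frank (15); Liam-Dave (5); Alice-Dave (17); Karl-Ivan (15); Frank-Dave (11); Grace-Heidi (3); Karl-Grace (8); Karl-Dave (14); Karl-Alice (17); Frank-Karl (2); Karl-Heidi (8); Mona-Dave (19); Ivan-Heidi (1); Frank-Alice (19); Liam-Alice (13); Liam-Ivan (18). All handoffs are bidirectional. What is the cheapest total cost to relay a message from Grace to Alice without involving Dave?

Checking several routes:
Grace-Karl-Alice: 8 + 17 = 25
Grace-Heidi-Karl-Alice: 3 + 8 + 17 = 28
Grace-Heidi-Karl-Frank-Alice: 3 + 8 + 2 + 19 = 32
Grace-Karl-Frank-Alice: 8 + 2 + 19 = 29
Shortest: 25.

25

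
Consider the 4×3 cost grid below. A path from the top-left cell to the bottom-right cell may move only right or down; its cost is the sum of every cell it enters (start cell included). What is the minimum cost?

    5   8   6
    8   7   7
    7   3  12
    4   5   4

32

Best path: [0,0] -> [0,1] -> [1,1] -> [2,1] -> [3,1] -> [3,2]
Cost: 5 + 8 + 7 + 3 + 5 + 4 = 32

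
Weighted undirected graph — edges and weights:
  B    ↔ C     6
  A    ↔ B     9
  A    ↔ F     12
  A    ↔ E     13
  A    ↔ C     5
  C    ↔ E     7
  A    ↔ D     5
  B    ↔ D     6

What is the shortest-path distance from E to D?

17

Comparing a few candidate routes:
E → C → A → B → D: 7 + 5 + 9 + 6 = 27
E → A → B → D: 13 + 9 + 6 = 28
E → A → D: 13 + 5 = 18
E → C → B → D: 7 + 6 + 6 = 19
E → C → A → D: 7 + 5 + 5 = 17
E → C → B → A → D: 7 + 6 + 9 + 5 = 27
The minimum is 17.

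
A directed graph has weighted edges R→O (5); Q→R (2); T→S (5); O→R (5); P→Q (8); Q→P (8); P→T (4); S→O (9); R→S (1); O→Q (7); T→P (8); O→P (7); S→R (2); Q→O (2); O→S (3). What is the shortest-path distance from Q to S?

Checking several routes:
Q -> O -> R -> S: 2 + 5 + 1 = 8
Q -> O -> S: 2 + 3 = 5
Q -> R -> O -> S: 2 + 5 + 3 = 10
Q -> P -> T -> S: 8 + 4 + 5 = 17
Q -> R -> S: 2 + 1 = 3
Best route has total 3.

3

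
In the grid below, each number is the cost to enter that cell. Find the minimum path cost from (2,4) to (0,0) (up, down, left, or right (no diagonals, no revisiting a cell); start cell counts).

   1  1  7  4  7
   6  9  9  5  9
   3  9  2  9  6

One optimal route is (2,4)→(1,4)→(1,3)→(0,3)→(0,2)→(0,1)→(0,0).
Its cost is 6 + 9 + 5 + 4 + 7 + 1 + 1 = 33.

33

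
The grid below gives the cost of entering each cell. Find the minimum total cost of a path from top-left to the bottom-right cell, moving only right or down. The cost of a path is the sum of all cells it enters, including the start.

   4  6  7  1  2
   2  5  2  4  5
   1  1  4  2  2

16

Take (0,0) (1,0) (2,0) (2,1) (2,2) (2,3) (2,4) for a total of 4 + 2 + 1 + 1 + 4 + 2 + 2 = 16.
(Top row then right column would cost 27.)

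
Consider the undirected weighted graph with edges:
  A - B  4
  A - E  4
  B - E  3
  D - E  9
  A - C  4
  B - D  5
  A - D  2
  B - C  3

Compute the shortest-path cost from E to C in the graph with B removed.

Routes from E to C avoiding B:
E → A → C: 4 + 4 = 8
E → D → A → C: 9 + 2 + 4 = 15
The minimum is 8.

8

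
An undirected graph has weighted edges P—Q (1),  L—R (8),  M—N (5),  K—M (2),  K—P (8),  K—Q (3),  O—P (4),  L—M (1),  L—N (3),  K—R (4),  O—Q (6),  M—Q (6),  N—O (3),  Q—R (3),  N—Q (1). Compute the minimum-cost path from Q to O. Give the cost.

4

Comparing a few candidate routes:
Q→P→O: 1 + 4 = 5
Q→O: 6
Q→N→O: 1 + 3 = 4
The minimum is 4.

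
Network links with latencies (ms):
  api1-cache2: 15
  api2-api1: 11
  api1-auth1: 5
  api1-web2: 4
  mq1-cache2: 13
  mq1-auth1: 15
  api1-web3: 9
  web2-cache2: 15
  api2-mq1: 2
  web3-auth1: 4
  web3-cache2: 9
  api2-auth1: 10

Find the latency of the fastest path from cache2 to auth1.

13

Some routes from cache2 to auth1:
cache2-web3-auth1: 9 + 4 = 13
cache2-web3-api1-auth1: 9 + 9 + 5 = 23
cache2-api1-auth1: 15 + 5 = 20
Shortest: 13 ms.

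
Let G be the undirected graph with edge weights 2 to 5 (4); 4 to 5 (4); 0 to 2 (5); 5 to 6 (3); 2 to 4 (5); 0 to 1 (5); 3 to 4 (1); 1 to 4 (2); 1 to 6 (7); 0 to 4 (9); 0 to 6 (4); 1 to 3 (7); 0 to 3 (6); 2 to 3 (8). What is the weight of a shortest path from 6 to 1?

7

Comparing a few candidate routes:
6 -> 5 -> 4 -> 1: 3 + 4 + 2 = 9
6 -> 0 -> 1: 4 + 5 = 9
6 -> 1: 7
Best route has total 7.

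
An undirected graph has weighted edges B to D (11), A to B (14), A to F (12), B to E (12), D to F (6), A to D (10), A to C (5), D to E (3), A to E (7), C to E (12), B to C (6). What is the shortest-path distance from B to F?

17

Some routes from B to F:
B-E-D-F: 12 + 3 + 6 = 21
B-C-A-F: 6 + 5 + 12 = 23
B-D-F: 11 + 6 = 17
B-A-F: 14 + 12 = 26
Best route has total 17.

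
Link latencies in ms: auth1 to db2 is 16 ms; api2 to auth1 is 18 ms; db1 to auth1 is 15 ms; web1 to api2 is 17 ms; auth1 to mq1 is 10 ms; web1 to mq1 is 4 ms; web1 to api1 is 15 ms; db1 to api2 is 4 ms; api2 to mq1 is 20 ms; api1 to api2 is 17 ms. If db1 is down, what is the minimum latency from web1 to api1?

Paths from web1 to api1 avoiding db1:
web1-mq1-api2-api1: 4 + 20 + 17 = 41
web1-api1: 15
web1-mq1-auth1-api2-api1: 4 + 10 + 18 + 17 = 49
web1-api2-api1: 17 + 17 = 34
Best route has total 15 ms.

15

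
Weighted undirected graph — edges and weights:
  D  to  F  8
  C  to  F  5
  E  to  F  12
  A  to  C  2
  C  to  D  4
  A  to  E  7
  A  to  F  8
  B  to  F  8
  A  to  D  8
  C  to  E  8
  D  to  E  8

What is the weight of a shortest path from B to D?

Some routes from B to D:
B → F → C → D: 8 + 5 + 4 = 17
B → F → A → C → D: 8 + 8 + 2 + 4 = 22
B → F → D: 8 + 8 = 16
B → F → A → D: 8 + 8 + 8 = 24
B → F → C → A → D: 8 + 5 + 2 + 8 = 23
B → F → E → D: 8 + 12 + 8 = 28
Shortest: 16.

16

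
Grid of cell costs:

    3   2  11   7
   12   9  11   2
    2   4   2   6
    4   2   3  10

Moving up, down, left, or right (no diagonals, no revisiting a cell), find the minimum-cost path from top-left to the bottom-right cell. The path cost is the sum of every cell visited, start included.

Take [0,0] -> [0,1] -> [1,1] -> [2,1] -> [2,2] -> [3,2] -> [3,3] for a total of 3 + 2 + 9 + 4 + 2 + 3 + 10 = 33.

33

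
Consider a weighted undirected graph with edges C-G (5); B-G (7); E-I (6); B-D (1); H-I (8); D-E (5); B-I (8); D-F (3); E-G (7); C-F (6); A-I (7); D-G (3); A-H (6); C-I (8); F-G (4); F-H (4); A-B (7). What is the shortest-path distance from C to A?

Some routes from C to A:
C -> F -> D -> B -> A: 6 + 3 + 1 + 7 = 17
C -> G -> B -> A: 5 + 7 + 7 = 19
C -> I -> A: 8 + 7 = 15
C -> F -> H -> A: 6 + 4 + 6 = 16
C -> G -> D -> B -> A: 5 + 3 + 1 + 7 = 16
Shortest: 15.

15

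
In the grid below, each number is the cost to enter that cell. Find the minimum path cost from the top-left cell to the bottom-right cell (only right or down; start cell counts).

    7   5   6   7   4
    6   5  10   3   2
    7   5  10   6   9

39

Best path: r0c0→r0c1→r0c2→r0c3→r1c3→r1c4→r2c4
Cost: 7 + 5 + 6 + 7 + 3 + 2 + 9 = 39
(Top row then right column would cost 40.)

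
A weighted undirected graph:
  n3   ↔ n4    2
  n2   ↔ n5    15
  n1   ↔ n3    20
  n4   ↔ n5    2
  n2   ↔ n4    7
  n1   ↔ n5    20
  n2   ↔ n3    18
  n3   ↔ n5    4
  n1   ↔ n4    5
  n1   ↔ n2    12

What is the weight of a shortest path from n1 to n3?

7

A few of the n1→n3 routes:
n1 -> n2 -> n4 -> n3: 12 + 7 + 2 = 21
n1 -> n3: 20
n1 -> n5 -> n4 -> n3: 20 + 2 + 2 = 24
n1 -> n4 -> n5 -> n3: 5 + 2 + 4 = 11
n1 -> n4 -> n3: 5 + 2 = 7
Shortest: 7.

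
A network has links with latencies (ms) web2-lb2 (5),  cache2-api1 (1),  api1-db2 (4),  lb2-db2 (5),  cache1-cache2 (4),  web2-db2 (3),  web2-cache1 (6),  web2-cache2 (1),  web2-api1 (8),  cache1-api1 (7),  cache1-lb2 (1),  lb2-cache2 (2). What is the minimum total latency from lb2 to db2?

5

Some routes from lb2 to db2:
lb2-cache2-web2-db2: 2 + 1 + 3 = 6
lb2-cache2-api1-db2: 2 + 1 + 4 = 7
lb2-web2-db2: 5 + 3 = 8
lb2-db2: 5
Best route has total 5 ms.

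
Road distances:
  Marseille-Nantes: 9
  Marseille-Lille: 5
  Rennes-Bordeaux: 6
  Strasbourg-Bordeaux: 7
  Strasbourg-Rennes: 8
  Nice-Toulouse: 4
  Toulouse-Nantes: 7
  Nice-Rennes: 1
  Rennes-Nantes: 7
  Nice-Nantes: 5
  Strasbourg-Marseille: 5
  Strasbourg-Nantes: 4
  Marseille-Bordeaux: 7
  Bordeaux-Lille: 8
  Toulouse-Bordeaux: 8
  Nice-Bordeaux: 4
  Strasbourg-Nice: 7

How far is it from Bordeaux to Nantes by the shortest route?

9

Some routes from Bordeaux to Nantes:
Bordeaux - Rennes - Nantes: 6 + 7 = 13
Bordeaux - Rennes - Nice - Nantes: 6 + 1 + 5 = 12
Bordeaux - Strasbourg - Nantes: 7 + 4 = 11
Bordeaux - Nice - Strasbourg - Nantes: 4 + 7 + 4 = 15
Bordeaux - Nice - Nantes: 4 + 5 = 9
Bordeaux - Nice - Rennes - Nantes: 4 + 1 + 7 = 12
Best route has total 9.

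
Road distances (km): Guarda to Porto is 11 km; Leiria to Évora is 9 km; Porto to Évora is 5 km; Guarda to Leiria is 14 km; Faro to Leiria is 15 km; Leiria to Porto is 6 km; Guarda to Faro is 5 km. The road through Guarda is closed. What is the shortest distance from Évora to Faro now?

24

Routes from Évora to Faro avoiding Guarda:
Évora→Porto→Leiria→Faro: 5 + 6 + 15 = 26
Évora→Leiria→Faro: 9 + 15 = 24
Best route has total 24 km.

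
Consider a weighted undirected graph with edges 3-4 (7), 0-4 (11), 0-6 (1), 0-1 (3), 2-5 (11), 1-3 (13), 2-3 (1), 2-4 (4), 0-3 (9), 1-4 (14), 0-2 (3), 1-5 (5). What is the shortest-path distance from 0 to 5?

A few of the 0→5 routes:
0 -> 1 -> 5: 3 + 5 = 8
0 -> 2 -> 5: 3 + 11 = 14
0 -> 3 -> 2 -> 5: 9 + 1 + 11 = 21
The minimum is 8.

8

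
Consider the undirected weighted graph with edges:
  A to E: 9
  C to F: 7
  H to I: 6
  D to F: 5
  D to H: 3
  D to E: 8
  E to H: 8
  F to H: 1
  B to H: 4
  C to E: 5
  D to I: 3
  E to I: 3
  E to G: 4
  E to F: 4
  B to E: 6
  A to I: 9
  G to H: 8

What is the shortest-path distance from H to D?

A few of the H→D routes:
H → D: 3
H → I → D: 6 + 3 = 9
H → F → D: 1 + 5 = 6
Shortest: 3.

3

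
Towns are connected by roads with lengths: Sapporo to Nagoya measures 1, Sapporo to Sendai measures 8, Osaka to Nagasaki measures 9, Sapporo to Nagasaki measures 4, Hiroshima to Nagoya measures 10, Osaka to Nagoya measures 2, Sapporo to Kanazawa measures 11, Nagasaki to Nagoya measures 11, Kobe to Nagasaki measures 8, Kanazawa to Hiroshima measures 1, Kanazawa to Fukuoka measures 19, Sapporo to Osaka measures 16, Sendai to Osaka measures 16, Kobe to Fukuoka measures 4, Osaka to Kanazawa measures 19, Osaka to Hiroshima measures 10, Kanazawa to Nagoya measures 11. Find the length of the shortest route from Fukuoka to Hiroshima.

Some routes from Fukuoka to Hiroshima:
Fukuoka -> Kanazawa -> Hiroshima: 19 + 1 = 20
Fukuoka -> Kobe -> Nagasaki -> Sapporo -> Nagoya -> Hiroshima: 4 + 8 + 4 + 1 + 10 = 27
Fukuoka -> Kobe -> Nagasaki -> Sapporo -> Kanazawa -> Hiroshima: 4 + 8 + 4 + 11 + 1 = 28
Fukuoka -> Kobe -> Nagasaki -> Sapporo -> Nagoya -> Osaka -> Hiroshima: 4 + 8 + 4 + 1 + 2 + 10 = 29
Fukuoka -> Kobe -> Nagasaki -> Sapporo -> Nagoya -> Kanazawa -> Hiroshima: 4 + 8 + 4 + 1 + 11 + 1 = 29
Shortest: 20.

20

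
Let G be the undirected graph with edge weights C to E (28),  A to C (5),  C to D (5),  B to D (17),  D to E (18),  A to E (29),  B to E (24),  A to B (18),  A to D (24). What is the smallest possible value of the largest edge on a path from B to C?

17

Some routes from B to C:
B-D-A-C: max(17, 24, 5) = 24
B-E-D-C: max(24, 18, 5) = 24
B-E-D-A-C: max(24, 18, 24, 5) = 24
B-D-C: max(17, 5) = 17
B-A-D-C: max(18, 24, 5) = 24
B-A-C: max(18, 5) = 18
Best route has worst link 17.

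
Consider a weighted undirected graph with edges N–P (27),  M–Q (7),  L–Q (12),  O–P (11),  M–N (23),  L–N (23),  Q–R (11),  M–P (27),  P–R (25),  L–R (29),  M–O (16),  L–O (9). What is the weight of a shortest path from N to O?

A few of the N→O routes:
N -> L -> Q -> M -> O: 23 + 12 + 7 + 16 = 58
N -> M -> O: 23 + 16 = 39
N -> M -> Q -> L -> O: 23 + 7 + 12 + 9 = 51
N -> P -> O: 27 + 11 = 38
N -> M -> P -> O: 23 + 27 + 11 = 61
N -> L -> O: 23 + 9 = 32
Best route has total 32.

32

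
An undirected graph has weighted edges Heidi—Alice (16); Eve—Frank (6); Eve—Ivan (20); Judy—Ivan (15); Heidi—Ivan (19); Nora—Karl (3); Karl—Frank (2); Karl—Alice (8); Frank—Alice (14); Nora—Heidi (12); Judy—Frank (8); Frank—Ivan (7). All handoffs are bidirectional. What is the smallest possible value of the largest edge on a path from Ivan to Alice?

8

Some routes from Ivan to Alice:
Ivan - Judy - Frank - Alice: max(15, 8, 14) = 15
Ivan - Frank - Karl - Alice: max(7, 2, 8) = 8
Ivan - Judy - Frank - Karl - Alice: max(15, 8, 2, 8) = 15
Ivan - Frank - Alice: max(7, 14) = 14
Ivan - Frank - Karl - Nora - Heidi - Alice: max(7, 2, 3, 12, 16) = 16
The minimum achievable maximum is 8.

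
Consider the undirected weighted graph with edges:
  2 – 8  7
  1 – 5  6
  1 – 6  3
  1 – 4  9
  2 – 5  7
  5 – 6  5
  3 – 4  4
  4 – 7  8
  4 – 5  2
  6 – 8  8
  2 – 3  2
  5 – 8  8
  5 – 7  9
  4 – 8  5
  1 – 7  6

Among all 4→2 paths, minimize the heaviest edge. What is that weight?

Comparing a few candidate routes:
4 -> 5 -> 2: max(2, 7) = 7
4 -> 8 -> 2: max(5, 7) = 7
4 -> 3 -> 2: max(4, 2) = 4
The minimum achievable maximum is 4.

4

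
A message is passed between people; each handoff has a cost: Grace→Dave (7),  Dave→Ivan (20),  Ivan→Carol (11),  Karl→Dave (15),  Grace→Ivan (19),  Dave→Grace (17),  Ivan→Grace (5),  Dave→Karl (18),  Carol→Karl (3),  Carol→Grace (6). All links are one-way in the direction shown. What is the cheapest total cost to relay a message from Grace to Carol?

Paths from Grace to Carol:
Grace-Dave-Ivan-Carol: 7 + 20 + 11 = 38
Grace-Ivan-Carol: 19 + 11 = 30
Best route has total 30.

30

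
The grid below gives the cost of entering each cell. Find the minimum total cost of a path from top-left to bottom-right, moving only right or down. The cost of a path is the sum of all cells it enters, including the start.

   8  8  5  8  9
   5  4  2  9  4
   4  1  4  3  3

28

Path [0,0] -> [1,0] -> [1,1] -> [2,1] -> [2,2] -> [2,3] -> [2,4]: 8 + 5 + 4 + 1 + 4 + 3 + 3 = 28.
(Top row then right column would cost 45.)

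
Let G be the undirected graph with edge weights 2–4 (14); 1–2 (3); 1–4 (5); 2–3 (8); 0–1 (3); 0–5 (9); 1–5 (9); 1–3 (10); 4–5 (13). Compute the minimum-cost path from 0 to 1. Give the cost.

Comparing a few candidate routes:
0 - 5 - 1: 9 + 9 = 18
0 - 1: 3
0 - 5 - 4 - 1: 9 + 13 + 5 = 27
The minimum is 3.

3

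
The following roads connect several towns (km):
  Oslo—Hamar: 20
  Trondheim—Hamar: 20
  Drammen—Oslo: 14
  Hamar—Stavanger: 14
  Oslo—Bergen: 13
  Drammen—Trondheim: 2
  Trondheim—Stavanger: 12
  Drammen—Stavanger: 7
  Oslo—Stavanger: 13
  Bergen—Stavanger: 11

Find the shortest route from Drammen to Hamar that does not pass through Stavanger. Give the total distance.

Candidate routes:
Drammen -> Oslo -> Hamar: 14 + 20 = 34
Drammen -> Trondheim -> Hamar: 2 + 20 = 22
Best route has total 22 km.

22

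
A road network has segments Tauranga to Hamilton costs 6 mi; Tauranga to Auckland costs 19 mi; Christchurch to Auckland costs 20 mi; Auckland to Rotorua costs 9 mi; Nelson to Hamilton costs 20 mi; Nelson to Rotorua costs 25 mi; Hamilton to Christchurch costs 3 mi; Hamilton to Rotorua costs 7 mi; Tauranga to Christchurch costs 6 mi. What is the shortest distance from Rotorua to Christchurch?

Checking several routes:
Rotorua -> Hamilton -> Tauranga -> Christchurch: 7 + 6 + 6 = 19
Rotorua -> Nelson -> Hamilton -> Christchurch: 25 + 20 + 3 = 48
Rotorua -> Auckland -> Tauranga -> Hamilton -> Christchurch: 9 + 19 + 6 + 3 = 37
Rotorua -> Auckland -> Christchurch: 9 + 20 = 29
Rotorua -> Hamilton -> Christchurch: 7 + 3 = 10
Rotorua -> Auckland -> Tauranga -> Christchurch: 9 + 19 + 6 = 34
The minimum is 10 mi.

10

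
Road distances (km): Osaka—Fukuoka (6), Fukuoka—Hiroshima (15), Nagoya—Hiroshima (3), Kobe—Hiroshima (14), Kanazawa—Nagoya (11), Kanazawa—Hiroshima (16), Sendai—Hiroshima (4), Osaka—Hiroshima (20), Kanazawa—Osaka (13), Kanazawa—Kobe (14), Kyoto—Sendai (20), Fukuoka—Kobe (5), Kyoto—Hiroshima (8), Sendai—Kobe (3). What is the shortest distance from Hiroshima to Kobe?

Checking several routes:
Hiroshima→Sendai→Kobe: 4 + 3 = 7
Hiroshima→Nagoya→Kanazawa→Kobe: 3 + 11 + 14 = 28
Hiroshima→Kobe: 14
Hiroshima→Fukuoka→Kobe: 15 + 5 = 20
Shortest: 7 km.

7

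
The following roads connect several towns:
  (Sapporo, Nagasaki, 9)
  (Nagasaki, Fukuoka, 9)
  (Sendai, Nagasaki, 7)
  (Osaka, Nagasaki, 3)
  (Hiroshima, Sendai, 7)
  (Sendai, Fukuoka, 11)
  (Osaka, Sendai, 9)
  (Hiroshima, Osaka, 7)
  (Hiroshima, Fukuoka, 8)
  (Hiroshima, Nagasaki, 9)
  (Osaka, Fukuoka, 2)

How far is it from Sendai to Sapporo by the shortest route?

16

Comparing a few candidate routes:
Sendai - Osaka - Nagasaki - Sapporo: 9 + 3 + 9 = 21
Sendai - Nagasaki - Sapporo: 7 + 9 = 16
Sendai - Fukuoka - Osaka - Nagasaki - Sapporo: 11 + 2 + 3 + 9 = 25
Sendai - Hiroshima - Nagasaki - Sapporo: 7 + 9 + 9 = 25
Shortest: 16.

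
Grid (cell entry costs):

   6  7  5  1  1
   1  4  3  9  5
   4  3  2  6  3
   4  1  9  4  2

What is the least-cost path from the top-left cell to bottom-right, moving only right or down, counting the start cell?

27

One optimal route is r0c0 → r1c0 → r1c1 → r1c2 → r2c2 → r2c3 → r2c4 → r3c4.
Its cost is 6 + 1 + 4 + 3 + 2 + 6 + 3 + 2 = 27.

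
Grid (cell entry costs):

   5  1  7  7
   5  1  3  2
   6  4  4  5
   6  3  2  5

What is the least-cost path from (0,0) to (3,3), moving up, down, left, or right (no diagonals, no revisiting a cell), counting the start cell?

21

Cheapest: r0c0 -> r0c1 -> r1c1 -> r1c2 -> r2c2 -> r3c2 -> r3c3
  5 + 1 + 1 + 3 + 4 + 2 + 5 = 21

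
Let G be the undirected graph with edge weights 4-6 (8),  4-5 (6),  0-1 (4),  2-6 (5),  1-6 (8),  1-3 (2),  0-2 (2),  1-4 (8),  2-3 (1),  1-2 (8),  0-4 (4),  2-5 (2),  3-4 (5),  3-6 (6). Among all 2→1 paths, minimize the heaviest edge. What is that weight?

Checking several routes:
2 → 3 → 4 → 0 → 1: max(1, 5, 4, 4) = 5
2 → 0 → 1: max(2, 4) = 4
2 → 3 → 1: max(1, 2) = 2
2 → 0 → 4 → 3 → 1: max(2, 4, 5, 2) = 5
2 → 6 → 3 → 4 → 0 → 1: max(5, 6, 5, 4, 4) = 6
Smallest bottleneck: 2.

2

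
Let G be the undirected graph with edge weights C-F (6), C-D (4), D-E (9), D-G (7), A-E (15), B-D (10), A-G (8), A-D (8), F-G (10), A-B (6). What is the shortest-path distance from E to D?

Some routes from E to D:
E→A→B→D: 15 + 6 + 10 = 31
E→A→D: 15 + 8 = 23
E→A→G→D: 15 + 8 + 7 = 30
E→D: 9
Best route has total 9.

9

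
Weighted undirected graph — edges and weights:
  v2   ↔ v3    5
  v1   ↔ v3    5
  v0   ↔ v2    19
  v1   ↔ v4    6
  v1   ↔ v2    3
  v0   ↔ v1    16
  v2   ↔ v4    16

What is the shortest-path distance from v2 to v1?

3

Paths from v2 to v1:
v2 -> v3 -> v1: 5 + 5 = 10
v2 -> v4 -> v1: 16 + 6 = 22
v2 -> v0 -> v1: 19 + 16 = 35
v2 -> v1: 3
Shortest: 3.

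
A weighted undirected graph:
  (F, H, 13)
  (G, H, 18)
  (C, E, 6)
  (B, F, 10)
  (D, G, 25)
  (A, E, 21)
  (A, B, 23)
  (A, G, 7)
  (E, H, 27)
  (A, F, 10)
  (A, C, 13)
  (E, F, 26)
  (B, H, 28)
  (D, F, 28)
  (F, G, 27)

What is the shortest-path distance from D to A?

32

A few of the D→A routes:
D→F→B→A: 28 + 10 + 23 = 61
D→F→A: 28 + 10 = 38
D→G→F→A: 25 + 27 + 10 = 62
D→G→A: 25 + 7 = 32
D→F→G→A: 28 + 27 + 7 = 62
Best route has total 32.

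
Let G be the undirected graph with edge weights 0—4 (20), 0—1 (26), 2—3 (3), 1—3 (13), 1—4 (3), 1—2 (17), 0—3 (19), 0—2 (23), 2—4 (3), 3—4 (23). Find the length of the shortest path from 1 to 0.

Comparing a few candidate routes:
1 - 4 - 0: 3 + 20 = 23
1 - 0: 26
1 - 4 - 2 - 3 - 0: 3 + 3 + 3 + 19 = 28
Best route has total 23.

23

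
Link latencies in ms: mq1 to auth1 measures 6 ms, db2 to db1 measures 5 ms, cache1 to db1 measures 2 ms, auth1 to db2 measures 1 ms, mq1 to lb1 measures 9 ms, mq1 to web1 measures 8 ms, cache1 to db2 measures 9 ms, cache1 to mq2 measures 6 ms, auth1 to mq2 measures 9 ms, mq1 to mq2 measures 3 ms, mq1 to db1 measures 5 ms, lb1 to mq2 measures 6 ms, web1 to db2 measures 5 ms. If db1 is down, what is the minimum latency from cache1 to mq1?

A few of the cache1→mq1 routes:
cache1 → mq2 → mq1: 6 + 3 = 9
cache1 → mq2 → lb1 → mq1: 6 + 6 + 9 = 21
cache1 → db2 → auth1 → mq1: 9 + 1 + 6 = 16
cache1 → mq2 → auth1 → mq1: 6 + 9 + 6 = 21
The minimum is 9 ms.

9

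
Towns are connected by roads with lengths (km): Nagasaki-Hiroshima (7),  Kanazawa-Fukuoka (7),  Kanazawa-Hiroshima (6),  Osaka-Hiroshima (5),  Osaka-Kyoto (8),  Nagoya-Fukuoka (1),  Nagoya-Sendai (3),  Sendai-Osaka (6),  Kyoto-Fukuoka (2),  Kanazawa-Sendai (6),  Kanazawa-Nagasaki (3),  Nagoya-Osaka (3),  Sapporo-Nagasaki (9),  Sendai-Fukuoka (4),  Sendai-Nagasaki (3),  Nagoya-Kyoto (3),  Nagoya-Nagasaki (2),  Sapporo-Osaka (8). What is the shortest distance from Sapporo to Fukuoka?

Some routes from Sapporo to Fukuoka:
Sapporo-Osaka-Nagoya-Fukuoka: 8 + 3 + 1 = 12
Sapporo-Nagasaki-Nagoya-Fukuoka: 9 + 2 + 1 = 12
Sapporo-Nagasaki-Nagoya-Kyoto-Fukuoka: 9 + 2 + 3 + 2 = 16
Best route has total 12 km.

12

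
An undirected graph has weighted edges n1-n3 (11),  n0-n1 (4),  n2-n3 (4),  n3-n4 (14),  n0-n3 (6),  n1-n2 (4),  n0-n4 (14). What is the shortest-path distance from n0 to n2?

8

A few of the n0→n2 routes:
n0 → n1 → n3 → n2: 4 + 11 + 4 = 19
n0 → n1 → n2: 4 + 4 = 8
n0 → n3 → n2: 6 + 4 = 10
Best route has total 8.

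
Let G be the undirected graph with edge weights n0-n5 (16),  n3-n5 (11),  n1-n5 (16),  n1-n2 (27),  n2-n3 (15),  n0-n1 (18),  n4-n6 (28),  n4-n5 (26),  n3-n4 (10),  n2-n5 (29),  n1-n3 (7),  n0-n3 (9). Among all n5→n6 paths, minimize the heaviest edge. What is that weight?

28

A few of the n5→n6 routes:
n5 → n0 → n3 → n4 → n6: max(16, 9, 10, 28) = 28
n5 → n1 → n2 → n3 → n4 → n6: max(16, 27, 15, 10, 28) = 28
n5 → n3 → n4 → n6: max(11, 10, 28) = 28
n5 → n0 → n1 → n2 → n3 → n4 → n6: max(16, 18, 27, 15, 10, 28) = 28
n5 → n0 → n1 → n3 → n4 → n6: max(16, 18, 7, 10, 28) = 28
Best route has worst link 28.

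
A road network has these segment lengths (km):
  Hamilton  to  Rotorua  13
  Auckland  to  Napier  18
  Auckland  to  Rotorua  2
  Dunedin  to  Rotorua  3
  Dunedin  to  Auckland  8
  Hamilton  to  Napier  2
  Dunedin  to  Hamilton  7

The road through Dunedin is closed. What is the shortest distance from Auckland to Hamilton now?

15

Routes from Auckland to Hamilton avoiding Dunedin:
Auckland-Napier-Hamilton: 18 + 2 = 20
Auckland-Rotorua-Hamilton: 2 + 13 = 15
The minimum is 15 km.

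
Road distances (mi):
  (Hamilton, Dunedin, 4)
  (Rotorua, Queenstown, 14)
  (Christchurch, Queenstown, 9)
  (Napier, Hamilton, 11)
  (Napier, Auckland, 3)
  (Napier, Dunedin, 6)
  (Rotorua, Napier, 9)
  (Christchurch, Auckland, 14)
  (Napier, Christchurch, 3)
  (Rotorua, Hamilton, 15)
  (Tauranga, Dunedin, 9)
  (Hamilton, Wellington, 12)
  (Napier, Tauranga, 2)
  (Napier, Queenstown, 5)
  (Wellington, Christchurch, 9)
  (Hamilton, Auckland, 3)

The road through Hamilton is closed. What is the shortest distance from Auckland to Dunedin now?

Comparing a few candidate routes:
Auckland-Napier-Dunedin: 3 + 6 = 9
Auckland-Napier-Tauranga-Dunedin: 3 + 2 + 9 = 14
Auckland-Christchurch-Napier-Tauranga-Dunedin: 14 + 3 + 2 + 9 = 28
Auckland-Christchurch-Napier-Dunedin: 14 + 3 + 6 = 23
Best route has total 9 mi.

9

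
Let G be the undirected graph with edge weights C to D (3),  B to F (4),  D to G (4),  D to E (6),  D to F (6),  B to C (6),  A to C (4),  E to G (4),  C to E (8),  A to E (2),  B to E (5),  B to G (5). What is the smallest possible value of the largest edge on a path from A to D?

4

Some routes from A to D:
A - E - G - D: max(2, 4, 4) = 4
A - E - B - G - D: max(2, 5, 5, 4) = 5
A - C - D: max(4, 3) = 4
A - E - G - B - F - D: max(2, 4, 5, 4, 6) = 6
Smallest bottleneck: 4.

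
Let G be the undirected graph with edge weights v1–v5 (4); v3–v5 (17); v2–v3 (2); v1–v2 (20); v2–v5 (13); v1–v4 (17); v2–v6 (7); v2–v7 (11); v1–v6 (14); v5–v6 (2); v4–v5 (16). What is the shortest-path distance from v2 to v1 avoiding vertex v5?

20

Routes from v2 to v1 avoiding v5:
v2-v6-v1: 7 + 14 = 21
v2-v1: 20
The minimum is 20.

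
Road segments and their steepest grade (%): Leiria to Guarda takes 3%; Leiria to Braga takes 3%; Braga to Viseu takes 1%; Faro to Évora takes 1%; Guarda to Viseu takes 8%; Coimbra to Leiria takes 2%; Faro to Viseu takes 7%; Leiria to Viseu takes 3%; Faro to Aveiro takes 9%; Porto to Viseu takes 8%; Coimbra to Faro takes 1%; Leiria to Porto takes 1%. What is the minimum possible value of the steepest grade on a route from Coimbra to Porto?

2

A few of the Coimbra→Porto routes:
Coimbra - Faro - Viseu - Leiria - Porto: max(1, 7, 3, 1) = 7
Coimbra - Leiria - Porto: max(2, 1) = 2
Coimbra - Faro - Viseu - Braga - Leiria - Porto: max(1, 7, 1, 3, 1) = 7
The minimum achievable maximum is 2%.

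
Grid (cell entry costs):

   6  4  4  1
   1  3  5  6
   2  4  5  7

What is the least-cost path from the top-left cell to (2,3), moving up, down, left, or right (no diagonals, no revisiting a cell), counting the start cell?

25

Cheapest: [0,0]→[1,0]→[2,0]→[2,1]→[2,2]→[2,3]
  6 + 1 + 2 + 4 + 5 + 7 = 25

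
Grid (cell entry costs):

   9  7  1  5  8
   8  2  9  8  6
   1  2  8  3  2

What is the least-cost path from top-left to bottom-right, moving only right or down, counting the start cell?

Take (0,0) → (0,1) → (1,1) → (2,1) → (2,2) → (2,3) → (2,4) for a total of 9 + 7 + 2 + 2 + 8 + 3 + 2 = 33.

33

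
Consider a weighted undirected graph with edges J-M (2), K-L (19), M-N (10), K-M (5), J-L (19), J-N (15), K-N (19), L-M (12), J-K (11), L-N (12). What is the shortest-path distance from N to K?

A few of the N→K routes:
N → M → K: 10 + 5 = 15
N → J → K: 15 + 11 = 26
N → M → J → K: 10 + 2 + 11 = 23
N → K: 19
N → J → M → K: 15 + 2 + 5 = 22
The minimum is 15.

15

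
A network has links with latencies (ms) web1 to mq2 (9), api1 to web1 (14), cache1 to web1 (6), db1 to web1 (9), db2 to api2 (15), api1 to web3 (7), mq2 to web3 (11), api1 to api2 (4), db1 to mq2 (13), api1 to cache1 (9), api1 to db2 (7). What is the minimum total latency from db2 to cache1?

Comparing a few candidate routes:
db2 → api2 → api1 → cache1: 15 + 4 + 9 = 28
db2 → api1 → cache1: 7 + 9 = 16
db2 → api1 → web1 → cache1: 7 + 14 + 6 = 27
db2 → api2 → api1 → web1 → cache1: 15 + 4 + 14 + 6 = 39
Best route has total 16 ms.

16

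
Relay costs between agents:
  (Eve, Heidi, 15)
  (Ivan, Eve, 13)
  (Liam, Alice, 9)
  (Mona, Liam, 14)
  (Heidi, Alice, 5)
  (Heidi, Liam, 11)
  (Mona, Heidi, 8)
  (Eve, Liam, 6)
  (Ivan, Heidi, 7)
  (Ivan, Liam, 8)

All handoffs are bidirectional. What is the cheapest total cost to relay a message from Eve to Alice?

15

Comparing a few candidate routes:
Eve -> Liam -> Heidi -> Alice: 6 + 11 + 5 = 22
Eve -> Heidi -> Alice: 15 + 5 = 20
Eve -> Ivan -> Heidi -> Alice: 13 + 7 + 5 = 25
Eve -> Liam -> Alice: 6 + 9 = 15
Best route has total 15.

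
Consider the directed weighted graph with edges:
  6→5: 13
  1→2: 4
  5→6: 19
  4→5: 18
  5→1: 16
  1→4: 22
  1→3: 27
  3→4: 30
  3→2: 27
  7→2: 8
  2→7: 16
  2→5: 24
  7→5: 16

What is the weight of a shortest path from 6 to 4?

Paths from 6 to 4:
6 -> 5 -> 1 -> 4: 13 + 16 + 22 = 51
6 -> 5 -> 1 -> 3 -> 4: 13 + 16 + 27 + 30 = 86
Shortest: 51.

51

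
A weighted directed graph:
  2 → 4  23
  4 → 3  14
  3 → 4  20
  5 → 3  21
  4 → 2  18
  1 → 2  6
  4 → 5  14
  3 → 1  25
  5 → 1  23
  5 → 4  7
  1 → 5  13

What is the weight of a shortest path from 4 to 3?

Candidate routes:
4 - 3: 14
4 - 5 - 3: 14 + 21 = 35
Best route has total 14.

14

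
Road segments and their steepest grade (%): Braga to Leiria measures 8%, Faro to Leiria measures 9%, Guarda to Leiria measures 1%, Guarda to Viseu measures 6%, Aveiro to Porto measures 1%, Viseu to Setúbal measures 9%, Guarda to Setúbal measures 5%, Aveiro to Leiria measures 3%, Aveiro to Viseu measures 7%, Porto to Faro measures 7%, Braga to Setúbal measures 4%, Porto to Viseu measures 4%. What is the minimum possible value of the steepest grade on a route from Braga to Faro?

7

Comparing a few candidate routes:
Braga→Setúbal→Guarda→Viseu→Aveiro→Porto→Faro: max(4, 5, 6, 7, 1, 7) = 7
Braga→Leiria→Aveiro→Viseu→Porto→Faro: max(8, 3, 7, 4, 7) = 8
Braga→Setúbal→Guarda→Leiria→Aveiro→Porto→Faro: max(4, 5, 1, 3, 1, 7) = 7
Braga→Setúbal→Guarda→Viseu→Porto→Faro: max(4, 5, 6, 4, 7) = 7
Braga→Setúbal→Guarda→Leiria→Aveiro→Viseu→Porto→Faro: max(4, 5, 1, 3, 7, 4, 7) = 7
Braga→Leiria→Aveiro→Porto→Faro: max(8, 3, 1, 7) = 8
The minimum achievable maximum is 7%.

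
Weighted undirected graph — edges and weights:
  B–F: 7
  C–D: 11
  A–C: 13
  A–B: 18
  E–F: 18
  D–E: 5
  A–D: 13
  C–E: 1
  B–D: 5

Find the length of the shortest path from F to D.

12

Comparing a few candidate routes:
F→B→D: 7 + 5 = 12
F→E→D: 18 + 5 = 23
F→B→A→D: 7 + 18 + 13 = 38
F→E→C→D: 18 + 1 + 11 = 30
Shortest: 12.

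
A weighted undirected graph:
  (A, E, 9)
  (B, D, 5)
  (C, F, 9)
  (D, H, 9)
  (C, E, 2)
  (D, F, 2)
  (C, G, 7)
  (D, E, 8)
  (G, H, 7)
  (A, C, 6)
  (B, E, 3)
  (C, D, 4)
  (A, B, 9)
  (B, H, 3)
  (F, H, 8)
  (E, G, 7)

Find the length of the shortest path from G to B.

10

Comparing a few candidate routes:
G -> C -> E -> B: 7 + 2 + 3 = 12
G -> H -> B: 7 + 3 = 10
G -> E -> B: 7 + 3 = 10
Shortest: 10.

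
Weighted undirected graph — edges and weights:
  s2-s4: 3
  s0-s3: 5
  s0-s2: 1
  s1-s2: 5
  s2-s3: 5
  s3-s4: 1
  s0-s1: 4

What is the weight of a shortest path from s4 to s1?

A few of the s4→s1 routes:
s4 -> s3 -> s2 -> s0 -> s1: 1 + 5 + 1 + 4 = 11
s4 -> s3 -> s2 -> s1: 1 + 5 + 5 = 11
s4 -> s2 -> s1: 3 + 5 = 8
s4 -> s3 -> s0 -> s1: 1 + 5 + 4 = 10
s4 -> s2 -> s0 -> s1: 3 + 1 + 4 = 8
The minimum is 8.

8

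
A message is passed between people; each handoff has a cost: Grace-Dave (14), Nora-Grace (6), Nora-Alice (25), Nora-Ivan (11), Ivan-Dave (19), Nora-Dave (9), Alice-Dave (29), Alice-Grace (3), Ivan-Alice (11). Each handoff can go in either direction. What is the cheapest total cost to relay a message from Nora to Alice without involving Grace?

22

Comparing a few candidate routes:
Nora → Dave → Ivan → Alice: 9 + 19 + 11 = 39
Nora → Dave → Alice: 9 + 29 = 38
Nora → Alice: 25
Nora → Ivan → Alice: 11 + 11 = 22
The minimum is 22.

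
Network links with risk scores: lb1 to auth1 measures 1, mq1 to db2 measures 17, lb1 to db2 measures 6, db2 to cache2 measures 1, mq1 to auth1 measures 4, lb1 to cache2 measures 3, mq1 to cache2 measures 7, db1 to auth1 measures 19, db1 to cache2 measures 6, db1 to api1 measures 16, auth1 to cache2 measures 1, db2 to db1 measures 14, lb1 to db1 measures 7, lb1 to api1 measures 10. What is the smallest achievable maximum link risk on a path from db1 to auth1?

Checking several routes:
db1-lb1-cache2-mq1-auth1: max(7, 3, 7, 4) = 7
db1-cache2-db2-lb1-auth1: max(6, 1, 6, 1) = 6
db1-cache2-lb1-auth1: max(6, 3, 1) = 6
db1-lb1-db2-cache2-auth1: max(7, 6, 1, 1) = 7
db1-lb1-cache2-auth1: max(7, 3, 1) = 7
db1-cache2-auth1: max(6, 1) = 6
Best route has worst link 6.

6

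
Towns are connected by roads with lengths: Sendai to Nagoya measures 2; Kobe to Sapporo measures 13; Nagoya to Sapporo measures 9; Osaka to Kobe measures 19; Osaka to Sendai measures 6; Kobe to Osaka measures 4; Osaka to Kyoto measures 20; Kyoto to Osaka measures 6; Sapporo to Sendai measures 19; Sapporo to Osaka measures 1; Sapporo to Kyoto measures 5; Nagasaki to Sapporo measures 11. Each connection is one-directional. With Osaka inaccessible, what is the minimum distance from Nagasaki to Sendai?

Candidate routes:
Nagasaki -> Sapporo -> Sendai: 11 + 19 = 30
The minimum is 30.

30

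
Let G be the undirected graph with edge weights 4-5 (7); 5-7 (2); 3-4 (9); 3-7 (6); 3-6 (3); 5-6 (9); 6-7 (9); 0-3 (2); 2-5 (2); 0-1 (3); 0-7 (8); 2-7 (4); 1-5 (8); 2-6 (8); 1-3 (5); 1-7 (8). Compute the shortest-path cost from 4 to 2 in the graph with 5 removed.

Comparing a few candidate routes:
4-3-7-2: 9 + 6 + 4 = 19
4-3-1-7-2: 9 + 5 + 8 + 4 = 26
4-3-6-2: 9 + 3 + 8 = 20
4-3-0-1-7-2: 9 + 2 + 3 + 8 + 4 = 26
4-3-6-7-2: 9 + 3 + 9 + 4 = 25
4-3-0-7-2: 9 + 2 + 8 + 4 = 23
Shortest: 19.

19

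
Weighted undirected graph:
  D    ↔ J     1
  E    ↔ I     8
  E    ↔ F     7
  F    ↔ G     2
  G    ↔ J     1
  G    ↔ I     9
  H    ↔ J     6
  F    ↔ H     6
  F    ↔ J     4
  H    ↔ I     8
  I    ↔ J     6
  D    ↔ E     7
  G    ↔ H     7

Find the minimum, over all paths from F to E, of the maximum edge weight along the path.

Comparing a few candidate routes:
F -> H -> G -> J -> D -> E: max(6, 7, 1, 1, 7) = 7
F -> G -> J -> D -> E: max(2, 1, 1, 7) = 7
F -> H -> J -> D -> E: max(6, 6, 1, 7) = 7
F -> J -> D -> E: max(4, 1, 7) = 7
F -> G -> H -> J -> D -> E: max(2, 7, 6, 1, 7) = 7
Best route has worst link 7.

7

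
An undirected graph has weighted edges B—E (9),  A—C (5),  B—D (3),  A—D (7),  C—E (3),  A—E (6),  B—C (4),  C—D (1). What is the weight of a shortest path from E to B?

7

Some routes from E to B:
E - C - B: 3 + 4 = 7
E - A - C - D - B: 6 + 5 + 1 + 3 = 15
E - C - D - B: 3 + 1 + 3 = 7
E - B: 9
Shortest: 7.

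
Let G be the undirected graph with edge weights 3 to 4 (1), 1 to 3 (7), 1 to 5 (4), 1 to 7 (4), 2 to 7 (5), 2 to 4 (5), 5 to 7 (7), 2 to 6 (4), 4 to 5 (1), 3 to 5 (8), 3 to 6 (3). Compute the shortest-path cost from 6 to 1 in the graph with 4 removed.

Comparing a few candidate routes:
6→3→5→1: 3 + 8 + 4 = 15
6→3→1: 3 + 7 = 10
6→2→7→1: 4 + 5 + 4 = 13
Shortest: 10.

10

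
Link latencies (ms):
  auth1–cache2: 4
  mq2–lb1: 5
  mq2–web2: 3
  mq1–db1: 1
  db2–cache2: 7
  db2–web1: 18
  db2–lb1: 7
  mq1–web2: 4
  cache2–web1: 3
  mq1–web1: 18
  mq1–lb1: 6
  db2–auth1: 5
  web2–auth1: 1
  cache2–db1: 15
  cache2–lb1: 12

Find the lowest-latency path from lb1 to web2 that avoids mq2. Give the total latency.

10

Comparing a few candidate routes:
lb1 → db2 → cache2 → auth1 → web2: 7 + 7 + 4 + 1 = 19
lb1 → cache2 → auth1 → web2: 12 + 4 + 1 = 17
lb1 → mq1 → db1 → cache2 → auth1 → web2: 6 + 1 + 15 + 4 + 1 = 27
lb1 → mq1 → web2: 6 + 4 = 10
lb1 → cache2 → db2 → auth1 → web2: 12 + 7 + 5 + 1 = 25
lb1 → db2 → auth1 → web2: 7 + 5 + 1 = 13
The minimum is 10 ms.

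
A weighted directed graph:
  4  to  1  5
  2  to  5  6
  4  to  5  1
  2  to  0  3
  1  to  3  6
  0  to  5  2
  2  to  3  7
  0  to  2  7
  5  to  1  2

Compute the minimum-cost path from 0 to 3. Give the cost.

Paths from 0 to 3:
0 -> 2 -> 3: 7 + 7 = 14
0 -> 2 -> 5 -> 1 -> 3: 7 + 6 + 2 + 6 = 21
0 -> 5 -> 1 -> 3: 2 + 2 + 6 = 10
Shortest: 10.

10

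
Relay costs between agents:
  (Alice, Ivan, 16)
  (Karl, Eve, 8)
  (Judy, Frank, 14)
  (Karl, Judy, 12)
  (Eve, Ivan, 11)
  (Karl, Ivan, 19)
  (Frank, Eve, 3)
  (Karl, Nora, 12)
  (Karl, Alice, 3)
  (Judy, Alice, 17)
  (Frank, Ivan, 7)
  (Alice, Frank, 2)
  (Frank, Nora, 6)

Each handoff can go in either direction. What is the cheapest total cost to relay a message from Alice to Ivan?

A few of the Alice→Ivan routes:
Alice-Frank-Eve-Ivan: 2 + 3 + 11 = 16
Alice-Karl-Eve-Frank-Ivan: 3 + 8 + 3 + 7 = 21
Alice-Karl-Eve-Ivan: 3 + 8 + 11 = 22
Alice-Frank-Ivan: 2 + 7 = 9
Alice-Ivan: 16
Shortest: 9.

9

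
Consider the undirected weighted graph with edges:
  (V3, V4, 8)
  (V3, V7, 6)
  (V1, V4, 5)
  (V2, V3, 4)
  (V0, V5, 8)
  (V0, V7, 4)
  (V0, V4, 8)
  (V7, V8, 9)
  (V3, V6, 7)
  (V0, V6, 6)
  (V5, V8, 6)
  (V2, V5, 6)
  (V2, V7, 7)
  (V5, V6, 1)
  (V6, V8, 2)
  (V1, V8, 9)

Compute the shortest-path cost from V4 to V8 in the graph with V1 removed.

16

Some routes from V4 to V8 avoiding V1:
V4-V3-V6-V8: 8 + 7 + 2 = 17
V4-V0-V7-V8: 8 + 4 + 9 = 21
V4-V0-V5-V6-V8: 8 + 8 + 1 + 2 = 19
V4-V0-V6-V8: 8 + 6 + 2 = 16
Shortest: 16.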